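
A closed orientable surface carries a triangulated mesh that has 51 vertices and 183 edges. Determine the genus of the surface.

6

Every face is a triangle and each edge borders two faces, so 3F = 2·183, giving F = 122.
χ = V − E + F = 51 − 183 + 122 = -10.
For a closed orientable surface χ = 2 − 2g, so g = (2 − (-10))/2 = 6.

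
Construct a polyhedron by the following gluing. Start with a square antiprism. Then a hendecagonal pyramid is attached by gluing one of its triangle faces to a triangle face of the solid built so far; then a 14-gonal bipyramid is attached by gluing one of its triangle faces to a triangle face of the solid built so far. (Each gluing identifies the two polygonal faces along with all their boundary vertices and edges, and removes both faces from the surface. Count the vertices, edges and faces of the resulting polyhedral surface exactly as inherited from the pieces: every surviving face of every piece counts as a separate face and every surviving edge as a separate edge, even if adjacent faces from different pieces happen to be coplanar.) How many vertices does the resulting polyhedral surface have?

30

A square antiprism: V=8, E=16, F=10.
Attach a hendecagonal pyramid (V=12, E=22, F=12) along a 3-gon: merge 3 vertices and 3 edges, delete both glued faces → V=17, E=35, F=20.
Attach a 14-gonal bipyramid (V=16, E=42, F=28) along a 3-gon: merge 3 vertices and 3 edges, delete both glued faces → V=30, E=74, F=46.
Check: V − E + F = 30 − 74 + 46 = 2.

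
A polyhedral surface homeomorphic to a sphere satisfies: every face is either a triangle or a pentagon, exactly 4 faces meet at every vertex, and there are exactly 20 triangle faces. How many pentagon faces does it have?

Let x be the number of pentagons; then F = 20 + x.
Edge–face incidences: 2E = 3·20 + 5·x = 60 + 5x.
Every vertex has degree 4, so 4V = 2E.
Euler: V − E + F = 2 ⇒ (2E)/4 − E + (20 + x) = 2.
Multiply by 8: 2·(2E) − 4·(2E) + 8·(20 + x) = 16, i.e. 160 + 8x − 2·(60 + 5x) = 16.
Collecting terms: −2x + 40 = 16, so −2x = −24, so x = 12.
Then 2E = 60 + 5·12 = 120, so E = 60, V = 2E/4 = 30, F = 20 + 12 = 32.

12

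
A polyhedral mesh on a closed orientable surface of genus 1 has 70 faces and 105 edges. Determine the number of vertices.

For a closed orientable surface of genus 1, χ = 2 − 2·1 = 0.
V = 0 + E − F = 0 + 105 − 70 = 35.

35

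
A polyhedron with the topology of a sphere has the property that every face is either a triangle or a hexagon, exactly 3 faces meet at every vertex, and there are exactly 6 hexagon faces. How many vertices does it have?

16

Let x be the number of triangles; then F = 6 + x.
Edge–face incidences: 2E = 6·6 + 3·x = 36 + 3x.
Every vertex has degree 3, so 3V = 2E.
Euler: V − E + F = 2 ⇒ (2E)/3 − E + (6 + x) = 2.
Multiply by 6: 2·(2E) − 3·(2E) + 6·(6 + x) = 12, i.e. 36 + 6x − (36 + 3x) = 12.
Collecting terms: 3x = 12, so x = 4.
Then 2E = 36 + 3·4 = 48, so E = 24, V = 2E/3 = 16, F = 6 + 4 = 10.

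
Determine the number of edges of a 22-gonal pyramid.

44

A pyramid on an n-gon base has one n-gon and n triangles: V = 22 + 1 = 23, E = 2·22 = 44, F = 22 + 1 = 23.
Check: V − E + F = 23 − 44 + 23 = 2.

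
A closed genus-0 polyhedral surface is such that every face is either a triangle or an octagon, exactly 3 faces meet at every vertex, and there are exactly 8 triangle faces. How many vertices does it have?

Let x be the number of octagons; then F = 8 + x.
Edge–face incidences: 2E = 3·8 + 8·x = 24 + 8x.
Every vertex has degree 3, so 3V = 2E.
Euler: V − E + F = 2 ⇒ (2E)/3 − E + (8 + x) = 2.
Multiply by 6: 2·(2E) − 3·(2E) + 6·(8 + x) = 12, i.e. 48 + 6x − (24 + 8x) = 12.
Collecting terms: −2x + 24 = 12, so −2x = −12, so x = 6.
Then 2E = 24 + 8·6 = 72, so E = 36, V = 2E/3 = 24, F = 8 + 6 = 14.

24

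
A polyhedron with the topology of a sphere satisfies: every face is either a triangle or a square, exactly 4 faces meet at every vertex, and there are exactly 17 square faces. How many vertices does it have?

Let x be the number of triangles; then F = 17 + x.
Edge–face incidences: 2E = 4·17 + 3·x = 68 + 3x.
Every vertex has degree 4, so 4V = 2E.
Euler: V − E + F = 2 ⇒ (2E)/4 − E + (17 + x) = 2.
Multiply by 8: 2·(2E) − 4·(2E) + 8·(17 + x) = 16, i.e. 136 + 8x − 2·(68 + 3x) = 16.
Collecting terms: 2x = 16, so x = 8.
Then 2E = 68 + 3·8 = 92, so E = 46, V = 2E/4 = 23, F = 17 + 8 = 25.

23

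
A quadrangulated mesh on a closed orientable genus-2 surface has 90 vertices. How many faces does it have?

92

χ = 2 − 2·2 = -2, and every face is a square so 4F = 2E.
V − E + F = -2 with E = 4F/2 gives 90 − (4/2 − 1)·F = -2, so F = 92 and E = 184.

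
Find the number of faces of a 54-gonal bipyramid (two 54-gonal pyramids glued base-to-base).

108

A bipyramid over an n-gon has 2n triangular faces and n + 2 vertices: V = 54 + 2 = 56, E = 3·54 = 162, F = 2·54 = 108.
Check: V − E + F = 56 − 162 + 108 = 2.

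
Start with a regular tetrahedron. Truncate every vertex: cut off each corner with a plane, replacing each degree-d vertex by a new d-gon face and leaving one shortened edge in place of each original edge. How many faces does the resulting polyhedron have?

The base solid has V = 4, E = 6, F = 4.
Truncation replaces each original edge-end by a new vertex, so V′ = 2E = 12.
Each original edge survives, and each old vertex of degree d contributes d new edges; summing degrees gives Σd = 2E, so E′ = E + 2E = 3E = 18.
Each original face survives and each original vertex becomes one new face: F′ = F + V = 8.

8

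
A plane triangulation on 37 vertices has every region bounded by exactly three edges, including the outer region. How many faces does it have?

70

In a plane triangulation 3F = 2E and V − E + F = 2, so F = 2V − 4 = 2·37 − 4 = 70.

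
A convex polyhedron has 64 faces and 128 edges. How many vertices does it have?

66

Here V − E + F = 2.
V = 2 + E − F = 2 + 128 − 64 = 66.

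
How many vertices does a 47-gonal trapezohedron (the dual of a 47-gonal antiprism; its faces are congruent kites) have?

The n-trapezohedron (dual of the n-antiprism) has V = 2·47 + 2 = 96, E = 4·47 = 188, F = 2·47 = 94.

96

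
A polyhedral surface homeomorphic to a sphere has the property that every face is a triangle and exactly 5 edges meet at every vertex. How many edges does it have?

30

Each face has 3 edges and each edge borders two faces, so 2E = 3F.
Each vertex has degree 5, so 5V = 2E and hence V = 3F/5.
Euler: V − E + F = 2 ⇒ (3F/5) − (3F/2) + F = 2.
Multiply by 10: (6 − 15 + 10)F = 20, i.e. 1F = 20.
So F = 20, E = 3·20/2 = 30, V = 3·20/5 = 12.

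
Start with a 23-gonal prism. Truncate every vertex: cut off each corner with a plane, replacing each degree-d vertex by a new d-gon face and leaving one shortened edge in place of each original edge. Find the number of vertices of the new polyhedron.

138

The base solid has V = 46, E = 69, F = 25.
Truncation replaces each original edge-end by a new vertex, so V′ = 2E = 138.
Each original edge survives, and each old vertex of degree d contributes d new edges; summing degrees gives Σd = 2E, so E′ = E + 2E = 3E = 207.
Each original face survives and each original vertex becomes one new face: F′ = F + V = 71.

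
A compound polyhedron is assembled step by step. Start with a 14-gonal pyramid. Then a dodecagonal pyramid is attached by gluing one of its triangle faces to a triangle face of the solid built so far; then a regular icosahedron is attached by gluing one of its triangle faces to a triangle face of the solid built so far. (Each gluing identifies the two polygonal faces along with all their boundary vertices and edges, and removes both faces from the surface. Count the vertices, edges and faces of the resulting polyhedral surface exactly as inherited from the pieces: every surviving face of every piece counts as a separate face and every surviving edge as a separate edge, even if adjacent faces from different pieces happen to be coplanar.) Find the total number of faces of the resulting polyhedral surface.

A 14-gonal pyramid: V=15, E=28, F=15.
Attach a dodecagonal pyramid (V=13, E=24, F=13) along a 3-gon: merge 3 vertices and 3 edges, delete both glued faces → V=25, E=49, F=26.
Attach a regular icosahedron (V=12, E=30, F=20) along a 3-gon: merge 3 vertices and 3 edges, delete both glued faces → V=34, E=76, F=44.
Check: V − E + F = 34 − 76 + 44 = 2.

44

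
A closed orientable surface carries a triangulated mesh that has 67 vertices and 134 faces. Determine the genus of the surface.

1

Every face is a triangle, so 2E = 3·134 = 402, giving E = 201.
χ = V − E + F = 67 − 201 + 134 = 0.
For a closed orientable surface χ = 2 − 2g, so g = (2 − (0))/2 = 1.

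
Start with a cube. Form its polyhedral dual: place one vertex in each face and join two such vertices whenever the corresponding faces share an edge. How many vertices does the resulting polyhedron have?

The base solid has V = 8, E = 12, F = 6.
The dual swaps V and F and preserves E: V′ = F = 6, E′ = E = 12, F′ = V = 8.

6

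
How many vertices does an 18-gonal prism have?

A prism on an n-gon has two n-gon bases and n rectangular sides: V = 2·18 = 36, E = 3·18 = 54, F = 18 + 2 = 20.
Check: V − E + F = 36 − 54 + 20 = 2.

36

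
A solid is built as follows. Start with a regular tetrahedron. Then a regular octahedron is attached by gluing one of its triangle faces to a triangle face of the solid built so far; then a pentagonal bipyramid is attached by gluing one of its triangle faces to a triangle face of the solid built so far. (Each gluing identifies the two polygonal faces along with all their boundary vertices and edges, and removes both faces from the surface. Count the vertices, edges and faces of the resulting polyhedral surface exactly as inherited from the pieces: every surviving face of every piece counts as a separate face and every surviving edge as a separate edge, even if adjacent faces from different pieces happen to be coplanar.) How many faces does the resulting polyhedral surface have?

A regular tetrahedron: V=4, E=6, F=4.
Attach a regular octahedron (V=6, E=12, F=8) along a 3-gon: merge 3 vertices and 3 edges, delete both glued faces → V=7, E=15, F=10.
Attach a pentagonal bipyramid (V=7, E=15, F=10) along a 3-gon: merge 3 vertices and 3 edges, delete both glued faces → V=11, E=27, F=18.
Check: V − E + F = 11 − 27 + 18 = 2.

18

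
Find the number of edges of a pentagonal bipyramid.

A bipyramid over an n-gon has 2n triangular faces and n + 2 vertices: V = 5 + 2 = 7, E = 3·5 = 15, F = 2·5 = 10.

15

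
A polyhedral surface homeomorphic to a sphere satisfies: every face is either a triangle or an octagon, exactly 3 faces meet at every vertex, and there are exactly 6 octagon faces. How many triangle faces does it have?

Let x be the number of triangles; then F = 6 + x.
Edge–face incidences: 2E = 8·6 + 3·x = 48 + 3x.
Every vertex has degree 3, so 3V = 2E.
Euler: V − E + F = 2 ⇒ (2E)/3 − E + (6 + x) = 2.
Multiply by 6: 2·(2E) − 3·(2E) + 6·(6 + x) = 12, i.e. 36 + 6x − (48 + 3x) = 12.
Collecting terms: 3x − 12 = 12, so 3x = 24, so x = 8.
Then 2E = 48 + 3·8 = 72, so E = 36, V = 2E/3 = 24, F = 6 + 8 = 14.

8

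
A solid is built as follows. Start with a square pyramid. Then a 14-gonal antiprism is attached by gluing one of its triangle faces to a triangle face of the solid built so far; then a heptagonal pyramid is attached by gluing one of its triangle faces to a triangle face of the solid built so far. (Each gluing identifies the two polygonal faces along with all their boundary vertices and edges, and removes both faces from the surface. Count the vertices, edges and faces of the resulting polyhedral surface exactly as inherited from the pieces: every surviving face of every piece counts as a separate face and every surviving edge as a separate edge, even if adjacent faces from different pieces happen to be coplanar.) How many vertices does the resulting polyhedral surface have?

35

A square pyramid: V=5, E=8, F=5.
Attach a 14-gonal antiprism (V=28, E=56, F=30) along a 3-gon: merge 3 vertices and 3 edges, delete both glued faces → V=30, E=61, F=33.
Attach a heptagonal pyramid (V=8, E=14, F=8) along a 3-gon: merge 3 vertices and 3 edges, delete both glued faces → V=35, E=72, F=39.
Check: V − E + F = 35 − 72 + 39 = 2.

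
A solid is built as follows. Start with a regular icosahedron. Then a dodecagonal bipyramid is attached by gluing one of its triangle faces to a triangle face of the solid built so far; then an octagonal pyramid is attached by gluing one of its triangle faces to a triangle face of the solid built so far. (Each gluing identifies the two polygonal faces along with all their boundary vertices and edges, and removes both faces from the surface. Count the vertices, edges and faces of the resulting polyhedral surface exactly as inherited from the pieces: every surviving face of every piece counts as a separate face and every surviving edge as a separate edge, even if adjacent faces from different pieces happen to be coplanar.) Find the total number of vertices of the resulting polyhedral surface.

29

A regular icosahedron: V=12, E=30, F=20.
Attach a dodecagonal bipyramid (V=14, E=36, F=24) along a 3-gon: merge 3 vertices and 3 edges, delete both glued faces → V=23, E=63, F=42.
Attach an octagonal pyramid (V=9, E=16, F=9) along a 3-gon: merge 3 vertices and 3 edges, delete both glued faces → V=29, E=76, F=49.
Check: V − E + F = 29 − 76 + 49 = 2.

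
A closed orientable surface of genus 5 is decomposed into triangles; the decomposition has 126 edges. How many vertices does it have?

34

χ = 2 − 2·5 = -8, and every face is a triangle so 3F = 2E.
F = 2E/3 = 84. Then V = -8 + E − F = -8 + 126 − 84 = 34.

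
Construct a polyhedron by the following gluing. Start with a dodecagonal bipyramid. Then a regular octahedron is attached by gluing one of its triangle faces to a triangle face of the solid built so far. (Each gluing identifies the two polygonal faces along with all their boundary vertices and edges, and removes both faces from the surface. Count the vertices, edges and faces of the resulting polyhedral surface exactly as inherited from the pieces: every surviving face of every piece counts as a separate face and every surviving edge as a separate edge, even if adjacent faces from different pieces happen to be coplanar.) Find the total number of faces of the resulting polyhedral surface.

30

A dodecagonal bipyramid: V=14, E=36, F=24.
Attach a regular octahedron (V=6, E=12, F=8) along a 3-gon: merge 3 vertices and 3 edges, delete both glued faces → V=17, E=45, F=30.
Check: V − E + F = 17 − 45 + 30 = 2.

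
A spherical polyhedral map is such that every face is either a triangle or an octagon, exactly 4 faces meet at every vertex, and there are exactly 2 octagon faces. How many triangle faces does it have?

Let x be the number of triangles; then F = 2 + x.
Edge–face incidences: 2E = 8·2 + 3·x = 16 + 3x.
Every vertex has degree 4, so 4V = 2E.
Euler: V − E + F = 2 ⇒ (2E)/4 − E + (2 + x) = 2.
Multiply by 8: 2·(2E) − 4·(2E) + 8·(2 + x) = 16, i.e. 16 + 8x − 2·(16 + 3x) = 16.
Collecting terms: 2x − 16 = 16, so 2x = 32, so x = 16.
Then 2E = 16 + 3·16 = 64, so E = 32, V = 2E/4 = 16, F = 2 + 16 = 18.

16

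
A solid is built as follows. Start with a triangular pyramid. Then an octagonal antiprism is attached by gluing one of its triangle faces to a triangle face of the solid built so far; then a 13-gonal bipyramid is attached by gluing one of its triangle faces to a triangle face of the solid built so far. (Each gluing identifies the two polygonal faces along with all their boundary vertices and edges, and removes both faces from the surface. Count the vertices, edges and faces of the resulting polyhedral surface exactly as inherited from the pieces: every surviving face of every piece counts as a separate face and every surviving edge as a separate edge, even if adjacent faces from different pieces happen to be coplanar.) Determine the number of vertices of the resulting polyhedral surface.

A triangular pyramid: V=4, E=6, F=4.
Attach an octagonal antiprism (V=16, E=32, F=18) along a 3-gon: merge 3 vertices and 3 edges, delete both glued faces → V=17, E=35, F=20.
Attach a 13-gonal bipyramid (V=15, E=39, F=26) along a 3-gon: merge 3 vertices and 3 edges, delete both glued faces → V=29, E=71, F=44.
Check: V − E + F = 29 − 71 + 44 = 2.

29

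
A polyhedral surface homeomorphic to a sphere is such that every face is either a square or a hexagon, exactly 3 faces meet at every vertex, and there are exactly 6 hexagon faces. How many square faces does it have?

Let x be the number of squares; then F = 6 + x.
Edge–face incidences: 2E = 6·6 + 4·x = 36 + 4x.
Every vertex has degree 3, so 3V = 2E.
Euler: V − E + F = 2 ⇒ (2E)/3 − E + (6 + x) = 2.
Multiply by 6: 2·(2E) − 3·(2E) + 6·(6 + x) = 12, i.e. 36 + 6x − (36 + 4x) = 12.
Collecting terms: 2x = 12, so x = 6.
Then 2E = 36 + 4·6 = 60, so E = 30, V = 2E/3 = 20, F = 6 + 6 = 12.

6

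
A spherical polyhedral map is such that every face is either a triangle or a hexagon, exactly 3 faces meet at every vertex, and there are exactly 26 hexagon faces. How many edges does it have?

84

Let x be the number of triangles; then F = 26 + x.
Edge–face incidences: 2E = 6·26 + 3·x = 156 + 3x.
Every vertex has degree 3, so 3V = 2E.
Euler: V − E + F = 2 ⇒ (2E)/3 − E + (26 + x) = 2.
Multiply by 6: 2·(2E) − 3·(2E) + 6·(26 + x) = 12, i.e. 156 + 6x − (156 + 3x) = 12.
Collecting terms: 3x = 12, so x = 4.
Then 2E = 156 + 3·4 = 168, so E = 84, V = 2E/3 = 56, F = 26 + 4 = 30.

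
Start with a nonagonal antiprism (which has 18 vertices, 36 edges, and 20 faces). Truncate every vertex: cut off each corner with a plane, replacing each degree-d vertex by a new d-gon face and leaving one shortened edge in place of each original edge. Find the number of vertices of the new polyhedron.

Truncation replaces each original edge-end by a new vertex, so V′ = 2E = 72.
Each original edge survives, and each old vertex of degree d contributes d new edges; summing degrees gives Σd = 2E, so E′ = E + 2E = 3E = 108.
Each original face survives and each original vertex becomes one new face: F′ = F + V = 38.

72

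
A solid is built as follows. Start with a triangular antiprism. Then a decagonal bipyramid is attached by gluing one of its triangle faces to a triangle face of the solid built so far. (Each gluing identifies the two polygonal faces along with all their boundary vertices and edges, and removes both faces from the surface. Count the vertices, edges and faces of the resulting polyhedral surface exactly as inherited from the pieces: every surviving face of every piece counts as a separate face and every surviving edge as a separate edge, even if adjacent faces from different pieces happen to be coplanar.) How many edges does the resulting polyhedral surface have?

A triangular antiprism: V=6, E=12, F=8.
Attach a decagonal bipyramid (V=12, E=30, F=20) along a 3-gon: merge 3 vertices and 3 edges, delete both glued faces → V=15, E=39, F=26.
Check: V − E + F = 15 − 39 + 26 = 2.

39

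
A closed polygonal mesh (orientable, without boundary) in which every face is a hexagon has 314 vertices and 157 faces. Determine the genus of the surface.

1

Every face is a hexagon, so 2E = 6·157 = 942, giving E = 471.
χ = V − E + F = 314 − 471 + 157 = 0.
For a closed orientable surface χ = 2 − 2g, so g = (2 − (0))/2 = 1.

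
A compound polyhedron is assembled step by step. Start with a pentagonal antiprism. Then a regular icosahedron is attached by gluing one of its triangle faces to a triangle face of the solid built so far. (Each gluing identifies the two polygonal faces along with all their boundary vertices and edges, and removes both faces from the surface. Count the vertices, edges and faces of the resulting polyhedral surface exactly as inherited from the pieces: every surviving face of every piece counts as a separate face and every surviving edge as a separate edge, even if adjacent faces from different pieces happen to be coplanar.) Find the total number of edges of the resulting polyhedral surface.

A pentagonal antiprism: V=10, E=20, F=12.
Attach a regular icosahedron (V=12, E=30, F=20) along a 3-gon: merge 3 vertices and 3 edges, delete both glued faces → V=19, E=47, F=30.
Check: V − E + F = 19 − 47 + 30 = 2.

47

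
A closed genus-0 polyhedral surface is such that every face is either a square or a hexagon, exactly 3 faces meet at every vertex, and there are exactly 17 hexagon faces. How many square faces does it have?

Let x be the number of squares; then F = 17 + x.
Edge–face incidences: 2E = 6·17 + 4·x = 102 + 4x.
Every vertex has degree 3, so 3V = 2E.
Euler: V − E + F = 2 ⇒ (2E)/3 − E + (17 + x) = 2.
Multiply by 6: 2·(2E) − 3·(2E) + 6·(17 + x) = 12, i.e. 102 + 6x − (102 + 4x) = 12.
Collecting terms: 2x = 12, so x = 6.
Then 2E = 102 + 4·6 = 126, so E = 63, V = 2E/3 = 42, F = 17 + 6 = 23.

6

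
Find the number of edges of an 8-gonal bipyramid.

24

A bipyramid over an n-gon has 2n triangular faces and n + 2 vertices: V = 8 + 2 = 10, E = 3·8 = 24, F = 2·8 = 16.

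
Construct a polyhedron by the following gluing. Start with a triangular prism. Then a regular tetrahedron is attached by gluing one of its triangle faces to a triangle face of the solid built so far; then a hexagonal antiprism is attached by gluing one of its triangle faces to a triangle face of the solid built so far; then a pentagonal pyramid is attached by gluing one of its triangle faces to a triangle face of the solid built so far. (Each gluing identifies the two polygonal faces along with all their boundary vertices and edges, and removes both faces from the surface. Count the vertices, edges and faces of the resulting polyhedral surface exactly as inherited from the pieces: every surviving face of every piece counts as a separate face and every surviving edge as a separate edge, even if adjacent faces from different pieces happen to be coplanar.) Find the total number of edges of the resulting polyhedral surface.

40

A triangular prism: V=6, E=9, F=5.
Attach a regular tetrahedron (V=4, E=6, F=4) along a 3-gon: merge 3 vertices and 3 edges, delete both glued faces → V=7, E=12, F=7.
Attach a hexagonal antiprism (V=12, E=24, F=14) along a 3-gon: merge 3 vertices and 3 edges, delete both glued faces → V=16, E=33, F=19.
Attach a pentagonal pyramid (V=6, E=10, F=6) along a 3-gon: merge 3 vertices and 3 edges, delete both glued faces → V=19, E=40, F=23.
Check: V − E + F = 19 − 40 + 23 = 2.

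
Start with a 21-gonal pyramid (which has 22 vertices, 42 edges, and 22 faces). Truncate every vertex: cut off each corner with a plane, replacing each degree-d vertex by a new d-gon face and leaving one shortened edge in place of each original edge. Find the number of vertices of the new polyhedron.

Truncation replaces each original edge-end by a new vertex, so V′ = 2E = 84.
Each original edge survives, and each old vertex of degree d contributes d new edges; summing degrees gives Σd = 2E, so E′ = E + 2E = 3E = 126.
Each original face survives and each original vertex becomes one new face: F′ = F + V = 44.

84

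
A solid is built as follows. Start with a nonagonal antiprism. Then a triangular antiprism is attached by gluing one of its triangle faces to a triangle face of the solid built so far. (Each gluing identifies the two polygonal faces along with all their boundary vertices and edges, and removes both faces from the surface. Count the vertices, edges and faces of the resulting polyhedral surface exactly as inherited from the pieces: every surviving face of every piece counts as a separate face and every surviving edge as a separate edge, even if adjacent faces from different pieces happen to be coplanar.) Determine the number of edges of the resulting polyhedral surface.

45

A nonagonal antiprism: V=18, E=36, F=20.
Attach a triangular antiprism (V=6, E=12, F=8) along a 3-gon: merge 3 vertices and 3 edges, delete both glued faces → V=21, E=45, F=26.
Check: V − E + F = 21 − 45 + 26 = 2.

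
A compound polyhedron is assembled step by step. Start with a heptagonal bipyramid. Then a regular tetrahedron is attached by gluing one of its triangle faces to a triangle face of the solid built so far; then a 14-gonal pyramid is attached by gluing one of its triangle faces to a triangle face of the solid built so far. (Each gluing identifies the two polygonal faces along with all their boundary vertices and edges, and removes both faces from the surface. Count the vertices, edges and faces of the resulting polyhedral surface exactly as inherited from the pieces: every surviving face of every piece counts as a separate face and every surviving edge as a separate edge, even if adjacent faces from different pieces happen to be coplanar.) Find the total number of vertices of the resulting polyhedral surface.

22

A heptagonal bipyramid: V=9, E=21, F=14.
Attach a regular tetrahedron (V=4, E=6, F=4) along a 3-gon: merge 3 vertices and 3 edges, delete both glued faces → V=10, E=24, F=16.
Attach a 14-gonal pyramid (V=15, E=28, F=15) along a 3-gon: merge 3 vertices and 3 edges, delete both glued faces → V=22, E=49, F=29.
Check: V − E + F = 22 − 49 + 29 = 2.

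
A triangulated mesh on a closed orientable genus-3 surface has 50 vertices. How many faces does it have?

χ = 2 − 2·3 = -4, and every face is a triangle so 3F = 2E.
V − E + F = -4 with E = 3F/2 gives 50 − (3/2 − 1)·F = -4, so F = 108 and E = 162.

108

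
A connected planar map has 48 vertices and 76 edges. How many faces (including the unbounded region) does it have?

Euler's formula for a connected plane graph: V − E + F = 2, so F = 2 − 48 + 76 = 30.

30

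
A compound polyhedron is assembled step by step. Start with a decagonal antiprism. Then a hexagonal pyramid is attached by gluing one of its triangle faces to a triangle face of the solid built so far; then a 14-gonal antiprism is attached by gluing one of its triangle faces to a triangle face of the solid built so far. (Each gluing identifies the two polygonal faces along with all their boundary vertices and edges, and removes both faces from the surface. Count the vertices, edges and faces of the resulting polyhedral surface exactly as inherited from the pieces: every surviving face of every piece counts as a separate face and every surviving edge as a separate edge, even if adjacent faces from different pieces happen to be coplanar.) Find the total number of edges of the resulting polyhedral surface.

102

A decagonal antiprism: V=20, E=40, F=22.
Attach a hexagonal pyramid (V=7, E=12, F=7) along a 3-gon: merge 3 vertices and 3 edges, delete both glued faces → V=24, E=49, F=27.
Attach a 14-gonal antiprism (V=28, E=56, F=30) along a 3-gon: merge 3 vertices and 3 edges, delete both glued faces → V=49, E=102, F=55.
Check: V − E + F = 49 − 102 + 55 = 2.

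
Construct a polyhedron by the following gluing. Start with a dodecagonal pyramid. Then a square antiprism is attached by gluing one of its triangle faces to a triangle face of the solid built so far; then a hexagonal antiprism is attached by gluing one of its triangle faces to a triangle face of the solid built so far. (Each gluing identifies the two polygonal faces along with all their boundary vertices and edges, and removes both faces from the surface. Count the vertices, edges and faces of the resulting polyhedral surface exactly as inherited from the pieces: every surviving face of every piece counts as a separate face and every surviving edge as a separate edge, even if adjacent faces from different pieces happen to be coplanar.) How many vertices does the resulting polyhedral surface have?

27

A dodecagonal pyramid: V=13, E=24, F=13.
Attach a square antiprism (V=8, E=16, F=10) along a 3-gon: merge 3 vertices and 3 edges, delete both glued faces → V=18, E=37, F=21.
Attach a hexagonal antiprism (V=12, E=24, F=14) along a 3-gon: merge 3 vertices and 3 edges, delete both glued faces → V=27, E=58, F=33.
Check: V − E + F = 27 − 58 + 33 = 2.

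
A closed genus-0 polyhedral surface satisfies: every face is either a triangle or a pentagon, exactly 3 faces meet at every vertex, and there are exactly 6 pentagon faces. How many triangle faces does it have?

Let x be the number of triangles; then F = 6 + x.
Edge–face incidences: 2E = 5·6 + 3·x = 30 + 3x.
Every vertex has degree 3, so 3V = 2E.
Euler: V − E + F = 2 ⇒ (2E)/3 − E + (6 + x) = 2.
Multiply by 6: 2·(2E) − 3·(2E) + 6·(6 + x) = 12, i.e. 36 + 6x − (30 + 3x) = 12.
Collecting terms: 3x + 6 = 12, so 3x = 6, so x = 2.
Then 2E = 30 + 3·2 = 36, so E = 18, V = 2E/3 = 12, F = 6 + 2 = 8.

2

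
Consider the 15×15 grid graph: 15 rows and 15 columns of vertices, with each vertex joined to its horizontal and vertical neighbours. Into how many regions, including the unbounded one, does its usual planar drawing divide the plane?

197

The grid has V = 15·15 = 225 vertices and E = 15·14 + 15·14 = 420 edges.
F = 2 − V + E = 2 − 225 + 420 = 197.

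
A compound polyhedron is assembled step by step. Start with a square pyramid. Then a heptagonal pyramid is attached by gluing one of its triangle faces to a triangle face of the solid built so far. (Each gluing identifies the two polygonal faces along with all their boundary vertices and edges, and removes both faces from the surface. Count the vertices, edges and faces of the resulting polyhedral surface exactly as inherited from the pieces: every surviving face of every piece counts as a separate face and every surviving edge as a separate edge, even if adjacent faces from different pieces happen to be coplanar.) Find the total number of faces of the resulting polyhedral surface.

11

A square pyramid: V=5, E=8, F=5.
Attach a heptagonal pyramid (V=8, E=14, F=8) along a 3-gon: merge 3 vertices and 3 edges, delete both glued faces → V=10, E=19, F=11.
Check: V − E + F = 10 − 19 + 11 = 2.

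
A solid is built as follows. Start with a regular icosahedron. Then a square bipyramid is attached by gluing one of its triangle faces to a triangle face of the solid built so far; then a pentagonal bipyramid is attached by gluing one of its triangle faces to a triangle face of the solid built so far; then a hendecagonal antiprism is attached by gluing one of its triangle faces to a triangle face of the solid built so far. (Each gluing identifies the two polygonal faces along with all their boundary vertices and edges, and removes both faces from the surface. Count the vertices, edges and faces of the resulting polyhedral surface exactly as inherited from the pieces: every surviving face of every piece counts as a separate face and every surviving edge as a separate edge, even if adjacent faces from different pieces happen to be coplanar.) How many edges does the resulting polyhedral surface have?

92

A regular icosahedron: V=12, E=30, F=20.
Attach a square bipyramid (V=6, E=12, F=8) along a 3-gon: merge 3 vertices and 3 edges, delete both glued faces → V=15, E=39, F=26.
Attach a pentagonal bipyramid (V=7, E=15, F=10) along a 3-gon: merge 3 vertices and 3 edges, delete both glued faces → V=19, E=51, F=34.
Attach a hendecagonal antiprism (V=22, E=44, F=24) along a 3-gon: merge 3 vertices and 3 edges, delete both glued faces → V=38, E=92, F=56.
Check: V − E + F = 38 − 92 + 56 = 2.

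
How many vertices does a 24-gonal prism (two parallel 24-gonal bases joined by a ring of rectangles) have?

A prism on an n-gon has two n-gon bases and n rectangular sides: V = 2·24 = 48, E = 3·24 = 72, F = 24 + 2 = 26.
Check: V − E + F = 48 − 72 + 26 = 2.

48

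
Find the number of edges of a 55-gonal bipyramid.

A bipyramid over an n-gon has 2n triangular faces and n + 2 vertices: V = 55 + 2 = 57, E = 3·55 = 165, F = 2·55 = 110.

165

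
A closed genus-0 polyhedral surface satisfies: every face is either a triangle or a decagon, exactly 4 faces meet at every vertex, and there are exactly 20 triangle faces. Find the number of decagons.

2

Let x be the number of decagons; then F = 20 + x.
Edge–face incidences: 2E = 3·20 + 10·x = 60 + 10x.
Every vertex has degree 4, so 4V = 2E.
Euler: V − E + F = 2 ⇒ (2E)/4 − E + (20 + x) = 2.
Multiply by 8: 2·(2E) − 4·(2E) + 8·(20 + x) = 16, i.e. 160 + 8x − 2·(60 + 10x) = 16.
Collecting terms: −12x + 40 = 16, so −12x = −24, so x = 2.
Then 2E = 60 + 10·2 = 80, so E = 40, V = 2E/4 = 20, F = 20 + 2 = 22.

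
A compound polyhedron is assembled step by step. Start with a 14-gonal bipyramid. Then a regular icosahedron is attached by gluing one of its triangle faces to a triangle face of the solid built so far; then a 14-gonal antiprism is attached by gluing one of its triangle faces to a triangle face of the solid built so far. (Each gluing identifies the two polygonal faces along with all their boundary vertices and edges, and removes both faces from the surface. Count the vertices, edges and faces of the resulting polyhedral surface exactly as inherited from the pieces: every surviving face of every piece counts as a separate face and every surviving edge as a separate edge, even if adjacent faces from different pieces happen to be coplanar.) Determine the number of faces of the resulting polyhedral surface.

A 14-gonal bipyramid: V=16, E=42, F=28.
Attach a regular icosahedron (V=12, E=30, F=20) along a 3-gon: merge 3 vertices and 3 edges, delete both glued faces → V=25, E=69, F=46.
Attach a 14-gonal antiprism (V=28, E=56, F=30) along a 3-gon: merge 3 vertices and 3 edges, delete both glued faces → V=50, E=122, F=74.
Check: V − E + F = 50 − 122 + 74 = 2.

74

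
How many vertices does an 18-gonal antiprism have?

36

An antiprism on an n-gon has two n-gon caps and 2n triangles: V = 2·18 = 36, E = 4·18 = 72, F = 2·18 + 2 = 38.
Check: V − E + F = 36 − 72 + 38 = 2.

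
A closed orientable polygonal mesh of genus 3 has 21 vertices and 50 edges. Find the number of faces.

25

For a closed orientable surface of genus 3, χ = 2 − 2·3 = -4.
F = -4 − V + E = -4 − 21 + 50 = 25.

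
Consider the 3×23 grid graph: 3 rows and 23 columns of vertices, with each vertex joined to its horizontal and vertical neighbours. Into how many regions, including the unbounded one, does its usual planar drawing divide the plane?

45

The grid has V = 3·23 = 69 vertices and E = 3·22 + 23·2 = 112 edges.
F = 2 − V + E = 2 − 69 + 112 = 45.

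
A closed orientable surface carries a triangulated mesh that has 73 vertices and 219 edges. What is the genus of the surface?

1

Every face is a triangle and each edge borders two faces, so 3F = 2·219, giving F = 146.
χ = V − E + F = 73 − 219 + 146 = 0.
For a closed orientable surface χ = 2 − 2g, so g = (2 − (0))/2 = 1.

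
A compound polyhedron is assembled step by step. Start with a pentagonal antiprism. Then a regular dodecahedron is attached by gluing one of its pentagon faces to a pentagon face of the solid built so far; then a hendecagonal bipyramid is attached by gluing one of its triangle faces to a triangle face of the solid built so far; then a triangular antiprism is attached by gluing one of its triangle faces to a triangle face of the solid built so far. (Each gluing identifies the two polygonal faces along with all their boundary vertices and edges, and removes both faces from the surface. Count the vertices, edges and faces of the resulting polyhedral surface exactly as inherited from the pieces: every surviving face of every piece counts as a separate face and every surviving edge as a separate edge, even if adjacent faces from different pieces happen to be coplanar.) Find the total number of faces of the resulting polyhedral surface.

48

A pentagonal antiprism: V=10, E=20, F=12.
Attach a regular dodecahedron (V=20, E=30, F=12) along a 5-gon: merge 5 vertices and 5 edges, delete both glued faces → V=25, E=45, F=22.
Attach a hendecagonal bipyramid (V=13, E=33, F=22) along a 3-gon: merge 3 vertices and 3 edges, delete both glued faces → V=35, E=75, F=42.
Attach a triangular antiprism (V=6, E=12, F=8) along a 3-gon: merge 3 vertices and 3 edges, delete both glued faces → V=38, E=84, F=48.
Check: V − E + F = 38 − 84 + 48 = 2.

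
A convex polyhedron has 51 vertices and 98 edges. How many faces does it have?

Here V − E + F = 2.
F = 2 − V + E = 2 − 51 + 98 = 49.

49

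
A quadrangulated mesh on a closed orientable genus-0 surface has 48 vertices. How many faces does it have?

46

χ = 2 − 2·0 = 2, and every face is a square so 4F = 2E.
V − E + F = 2 with E = 4F/2 gives 48 − (4/2 − 1)·F = 2, so F = 46 and E = 92.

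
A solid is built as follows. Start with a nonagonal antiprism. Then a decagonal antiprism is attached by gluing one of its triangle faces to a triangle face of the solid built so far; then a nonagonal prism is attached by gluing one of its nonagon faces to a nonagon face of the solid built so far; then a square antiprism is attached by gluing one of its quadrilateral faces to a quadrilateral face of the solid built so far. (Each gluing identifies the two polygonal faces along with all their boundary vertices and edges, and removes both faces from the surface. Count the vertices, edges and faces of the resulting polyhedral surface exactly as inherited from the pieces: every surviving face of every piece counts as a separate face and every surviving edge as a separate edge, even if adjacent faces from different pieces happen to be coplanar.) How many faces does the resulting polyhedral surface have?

A nonagonal antiprism: V=18, E=36, F=20.
Attach a decagonal antiprism (V=20, E=40, F=22) along a 3-gon: merge 3 vertices and 3 edges, delete both glued faces → V=35, E=73, F=40.
Attach a nonagonal prism (V=18, E=27, F=11) along a 9-gon: merge 9 vertices and 9 edges, delete both glued faces → V=44, E=91, F=49.
Attach a square antiprism (V=8, E=16, F=10) along a 4-gon: merge 4 vertices and 4 edges, delete both glued faces → V=48, E=103, F=57.
Check: V − E + F = 48 − 103 + 57 = 2.

57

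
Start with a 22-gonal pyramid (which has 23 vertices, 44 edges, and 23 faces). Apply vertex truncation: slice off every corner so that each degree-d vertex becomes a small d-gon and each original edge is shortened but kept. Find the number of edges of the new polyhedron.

Truncation replaces each original edge-end by a new vertex, so V′ = 2E = 88.
Each original edge survives, and each old vertex of degree d contributes d new edges; summing degrees gives Σd = 2E, so E′ = E + 2E = 3E = 132.
Each original face survives and each original vertex becomes one new face: F′ = F + V = 46.

132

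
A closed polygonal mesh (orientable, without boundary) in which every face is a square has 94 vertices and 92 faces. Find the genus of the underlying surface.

0

Every face is a square, so 2E = 4·92 = 368, giving E = 184.
χ = V − E + F = 94 − 184 + 92 = 2.
For a closed orientable surface χ = 2 − 2g, so g = (2 − (2))/2 = 0.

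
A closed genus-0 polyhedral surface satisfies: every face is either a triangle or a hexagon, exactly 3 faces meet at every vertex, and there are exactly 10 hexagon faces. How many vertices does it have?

Let x be the number of triangles; then F = 10 + x.
Edge–face incidences: 2E = 6·10 + 3·x = 60 + 3x.
Every vertex has degree 3, so 3V = 2E.
Euler: V − E + F = 2 ⇒ (2E)/3 − E + (10 + x) = 2.
Multiply by 6: 2·(2E) − 3·(2E) + 6·(10 + x) = 12, i.e. 60 + 6x − (60 + 3x) = 12.
Collecting terms: 3x = 12, so x = 4.
Then 2E = 60 + 3·4 = 72, so E = 36, V = 2E/3 = 24, F = 10 + 4 = 14.

24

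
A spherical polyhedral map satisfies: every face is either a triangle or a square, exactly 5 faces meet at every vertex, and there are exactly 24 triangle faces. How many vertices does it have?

Let x be the number of squares; then F = 24 + x.
Edge–face incidences: 2E = 3·24 + 4·x = 72 + 4x.
Every vertex has degree 5, so 5V = 2E.
Euler: V − E + F = 2 ⇒ (2E)/5 − E + (24 + x) = 2.
Multiply by 10: 2·(2E) − 5·(2E) + 10·(24 + x) = 20, i.e. 240 + 10x − 3·(72 + 4x) = 20.
Collecting terms: −2x + 24 = 20, so −2x = −4, so x = 2.
Then 2E = 72 + 4·2 = 80, so E = 40, V = 2E/5 = 16, F = 24 + 2 = 26.

16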